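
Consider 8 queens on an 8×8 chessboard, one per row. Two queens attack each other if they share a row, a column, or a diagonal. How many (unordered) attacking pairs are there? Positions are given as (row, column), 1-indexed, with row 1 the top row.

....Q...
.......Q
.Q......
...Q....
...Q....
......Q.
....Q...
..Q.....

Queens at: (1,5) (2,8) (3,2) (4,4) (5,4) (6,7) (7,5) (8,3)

Same column: (1,5)–(7,5) (column 5); (4,4)–(5,4) (column 4).
Same diagonal: (3,2)–(5,4) (|3−5| = |2−4| = 2).
Total attacking pairs: 3.

3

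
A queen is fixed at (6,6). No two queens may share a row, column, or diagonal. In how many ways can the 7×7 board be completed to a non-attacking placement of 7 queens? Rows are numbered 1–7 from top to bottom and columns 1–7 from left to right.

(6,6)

4

Branch on row 1: col 2 → 1; col 3 → 1; col 4 → 0; col 5 → 1; col 7 → 1.
Sum: 1 + 1 + 0 + 1 + 1 = 4.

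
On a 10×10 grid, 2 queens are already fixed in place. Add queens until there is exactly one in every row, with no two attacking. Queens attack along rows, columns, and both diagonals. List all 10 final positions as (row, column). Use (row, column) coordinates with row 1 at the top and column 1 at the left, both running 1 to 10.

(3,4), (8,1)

(1,7) (2,9) (3,4) (4,2) (5,5) (6,8) (7,10) (8,1) (9,3) (10,6)

Row 1: attacked by (3,4)→{2,4,6}; (8,1)→{1,8}. Safe: 3, 5, 7, 9, 10. Place at column 7.
Row 2: attacked by (1,7)→{6,7,8}; (3,4)→{3,4,5}; (8,1)→{1,7}. Safe: 2, 9, 10. Place at column 9.
Row 4: attacked by (1,7)→{4,7,10}; (2,9)→{7,9}; (3,4)→{3,4,5}; (8,1)→{1,5}. Safe: 2, 6, 8. Place at column 2.
Row 5: attacked by (1,7)→{3,7}; (2,9)→{6,9}; (3,4)→{2,4,6}; (4,2)→{1,2,3}; (8,1)→{1,4}. Safe: 5, 8, 10. Place at column 5.
Row 6: attacked by (1,7)→{2,7}; (2,9)→{5,9}; (3,4)→{1,4,7}; (4,2)→{2,4}; (5,5)→{4,5,6}; (8,1)→{1,3}. Safe: 8, 10. Place at column 8.
Row 7: attacked by (1,7)→{1,7}; (2,9)→{4,9}; (3,4)→{4,8}; (4,2)→{2,5}; (5,5)→{3,5,7}; (6,8)→{7,8,9}; (8,1)→{1,2}. Safe: 6, 10. Place at column 10.
Row 9: attacked by (1,7)→{7}; (2,9)→{2,9}; (3,4)→{4,10}; (4,2)→{2,7}; (5,5)→{1,5,9}; (6,8)→{5,8}; (7,10)→{8,10}; (8,1)→{1,2}. Safe: 3, 6. Place at column 3.
Row 10: attacked by (1,7)→{7}; (2,9)→{1,9}; (3,4)→{4}; (4,2)→{2,8}; (5,5)→{5,10}; (6,8)→{4,8}; (7,10)→{7,10}; (8,1)→{1,3}; (9,3)→{2,3,4}. Safe: 6. Place at column 6.
Columns [7, 9, 4, 2, 5, 8, 10, 1, 3, 6], r−c [-6, -7, -1, 2, 0, -2, -3, 7, 6, 4], r+c [8, 11, 7, 6, 10, 14, 17, 9, 12, 16] are all distinct, so no two queens attack.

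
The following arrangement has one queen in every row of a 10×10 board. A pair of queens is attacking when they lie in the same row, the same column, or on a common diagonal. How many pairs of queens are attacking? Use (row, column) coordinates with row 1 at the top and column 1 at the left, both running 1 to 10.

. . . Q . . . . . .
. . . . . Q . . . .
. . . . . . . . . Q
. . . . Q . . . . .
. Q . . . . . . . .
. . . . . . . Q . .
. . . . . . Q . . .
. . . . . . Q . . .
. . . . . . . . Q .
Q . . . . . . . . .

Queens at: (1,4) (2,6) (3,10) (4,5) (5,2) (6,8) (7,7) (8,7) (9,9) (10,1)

3

Same column: (7,7)–(8,7) (column 7).
Same diagonal: (6,8)–(7,7) (|6−7| = |8−7| = 1); (7,7)–(9,9) (|7−9| = |7−9| = 2).
Total attacking pairs: 3.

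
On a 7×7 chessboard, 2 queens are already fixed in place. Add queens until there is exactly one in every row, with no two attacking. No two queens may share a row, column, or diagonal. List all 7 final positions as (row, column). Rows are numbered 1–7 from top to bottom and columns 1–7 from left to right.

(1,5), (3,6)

Row 2: attacked by (1,5)→{4,5,6}; (3,6)→{5,6,7}. Safe: 1, 2, 3. Place at column 2.
Row 4: attacked by (1,5)→{2,5}; (2,2)→{2,4}; (3,6)→{5,6,7}. Safe: 1, 3. Place at column 3.
Row 5: attacked by (1,5)→{1,5}; (2,2)→{2,5}; (3,6)→{4,6}; (4,3)→{2,3,4}. Safe: 7. Place at column 7.
Row 6: attacked by (1,5)→{5}; (2,2)→{2,6}; (3,6)→{3,6}; (4,3)→{1,3,5}; (5,7)→{6,7}. Safe: 4. Place at column 4.
Row 7: attacked by (1,5)→{5}; (2,2)→{2,7}; (3,6)→{2,6}; (4,3)→{3,6}; (5,7)→{5,7}; (6,4)→{3,4,5}. Safe: 1. Place at column 1.
Columns [5, 2, 6, 3, 7, 4, 1], r−c [-4, 0, -3, 1, -2, 2, 6], r+c [6, 4, 9, 7, 12, 10, 8] are all distinct, so no two queens attack.

(1,5) (2,2) (3,6) (4,3) (5,7) (6,4) (7,1)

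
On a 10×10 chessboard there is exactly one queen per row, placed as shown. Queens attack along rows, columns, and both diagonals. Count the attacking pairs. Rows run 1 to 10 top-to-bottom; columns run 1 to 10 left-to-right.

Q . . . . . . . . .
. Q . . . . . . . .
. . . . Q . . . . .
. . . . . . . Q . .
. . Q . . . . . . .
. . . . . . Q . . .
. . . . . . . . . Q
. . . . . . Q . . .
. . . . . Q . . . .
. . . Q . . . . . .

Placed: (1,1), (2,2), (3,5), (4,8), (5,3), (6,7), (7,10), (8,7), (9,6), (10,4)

Same column: (6,7)–(8,7) (column 7).
Same diagonal: (1,1)–(2,2) (|1−2| = |1−2| = 1); (3,5)–(5,3) (|3−5| = |5−3| = 2); (8,7)–(9,6) (|8−9| = |7−6| = 1).
Total attacking pairs: 4.

4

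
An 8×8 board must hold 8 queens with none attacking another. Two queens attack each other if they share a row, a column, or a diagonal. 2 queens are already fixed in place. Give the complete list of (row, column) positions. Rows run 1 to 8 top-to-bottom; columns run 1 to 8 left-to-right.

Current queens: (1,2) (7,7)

(1,2) (2,4) (3,6) (4,8) (5,3) (6,1) (7,7) (8,5)

Row 2: attacked by (1,2)→{1,2,3}; (7,7)→{2,7}. Safe: 4, 5, 6, 8. Place at column 4.
Row 3: attacked by (1,2)→{2,4}; (2,4)→{3,4,5}; (7,7)→{3,7}. Safe: 1, 6, 8. Place at column 6.
Row 4: attacked by (1,2)→{2,5}; (2,4)→{2,4,6}; (3,6)→{5,6,7}; (7,7)→{4,7}. Safe: 1, 3, 8. Place at column 8.
Row 5: attacked by (1,2)→{2,6}; (2,4)→{1,4,7}; (3,6)→{4,6,8}; (4,8)→{7,8}; (7,7)→{5,7}. Safe: 3. Place at column 3.
Row 6: attacked by (1,2)→{2,7}; (2,4)→{4,8}; (3,6)→{3,6}; (4,8)→{6,8}; (5,3)→{2,3,4}; (7,7)→{6,7,8}. Safe: 1, 5. Place at column 1.
Row 8: attacked by (1,2)→{2}; (2,4)→{4}; (3,6)→{1,6}; (4,8)→{4,8}; (5,3)→{3,6}; (6,1)→{1,3}; (7,7)→{6,7,8}. Safe: 5. Place at column 5.
Columns [2, 4, 6, 8, 3, 1, 7, 5], r−c [-1, -2, -3, -4, 2, 5, 0, 3], r+c [3, 6, 9, 12, 8, 7, 14, 13] are all distinct, so no two queens attack.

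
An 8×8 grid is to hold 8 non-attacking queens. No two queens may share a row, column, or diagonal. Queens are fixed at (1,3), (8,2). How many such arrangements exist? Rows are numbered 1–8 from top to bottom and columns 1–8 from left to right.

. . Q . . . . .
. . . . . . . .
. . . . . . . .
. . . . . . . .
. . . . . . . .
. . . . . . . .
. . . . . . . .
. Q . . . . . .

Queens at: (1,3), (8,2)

Branch on row 2: col 1 → 0; col 5 → 0; col 6 → 2; col 7 → 0.
Sum: 0 + 0 + 2 + 0 = 2.

2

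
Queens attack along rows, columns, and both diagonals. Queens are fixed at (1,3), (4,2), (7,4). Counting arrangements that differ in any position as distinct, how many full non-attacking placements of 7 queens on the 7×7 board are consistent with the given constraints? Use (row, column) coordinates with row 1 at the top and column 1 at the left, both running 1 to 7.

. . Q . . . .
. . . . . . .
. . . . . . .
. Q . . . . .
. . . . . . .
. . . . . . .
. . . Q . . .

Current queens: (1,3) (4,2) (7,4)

1

Branch on row 2: col 1 → 1; col 5 → 0; col 6 → 0; col 7 → 0.
Sum: 1 + 0 + 0 + 0 = 1.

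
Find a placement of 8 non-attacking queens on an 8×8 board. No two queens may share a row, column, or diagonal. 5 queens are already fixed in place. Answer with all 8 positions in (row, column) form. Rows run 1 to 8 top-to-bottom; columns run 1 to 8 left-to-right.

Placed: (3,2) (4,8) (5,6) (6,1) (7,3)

(1,7) (2,4) (3,2) (4,8) (5,6) (6,1) (7,3) (8,5)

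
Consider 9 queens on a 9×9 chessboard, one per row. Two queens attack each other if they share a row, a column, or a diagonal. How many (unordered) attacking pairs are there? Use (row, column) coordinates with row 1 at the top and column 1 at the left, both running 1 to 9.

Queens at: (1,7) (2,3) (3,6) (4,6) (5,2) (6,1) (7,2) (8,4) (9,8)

Same column: (3,6)–(4,6) (column 6); (5,2)–(7,2) (column 2).
Same diagonal: (3,6)–(7,2) (|3−7| = |6−2| = 4); (5,2)–(6,1) (|5−6| = |2−1| = 1); (6,1)–(7,2) (|6−7| = |1−2| = 1).
Total attacking pairs: 5.

5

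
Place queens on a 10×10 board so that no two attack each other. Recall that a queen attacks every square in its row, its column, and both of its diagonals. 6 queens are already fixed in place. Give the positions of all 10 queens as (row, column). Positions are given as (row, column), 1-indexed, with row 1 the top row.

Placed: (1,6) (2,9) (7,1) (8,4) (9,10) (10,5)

(1,6) (2,9) (3,7) (4,2) (5,8) (6,3) (7,1) (8,4) (9,10) (10,5)

Row 3: attacked by (1,6)→{4,6,8}; (2,9)→{8,9,10}; (7,1)→{1,5}; (8,4)→{4,9}; (9,10)→{4,10}; (10,5)→{5}. Safe: 2, 3, 7. Place at column 7.
Row 4: attacked by (1,6)→{3,6,9}; (2,9)→{7,9}; (3,7)→{6,7,8}; (7,1)→{1,4}; (8,4)→{4,8}; (9,10)→{5,10}; (10,5)→{5}. Safe: 2. Place at column 2.
Row 5: attacked by (1,6)→{2,6,10}; (2,9)→{6,9}; (3,7)→{5,7,9}; (4,2)→{1,2,3}; (7,1)→{1,3}; (8,4)→{1,4,7}; (9,10)→{6,10}; (10,5)→{5,10}. Safe: 8. Place at column 8.
Row 6: attacked by (1,6)→{1,6}; (2,9)→{5,9}; (3,7)→{4,7,10}; (4,2)→{2,4}; (5,8)→{7,8,9}; (7,1)→{1,2}; (8,4)→{2,4,6}; (9,10)→{7,10}; (10,5)→{1,5,9}. Safe: 3. Place at column 3.
Columns [6, 9, 7, 2, 8, 3, 1, 4, 10, 5], r−c [-5, -7, -4, 2, -3, 3, 6, 4, -1, 5], r+c [7, 11, 10, 6, 13, 9, 8, 12, 19, 15] are all distinct, so no two queens attack.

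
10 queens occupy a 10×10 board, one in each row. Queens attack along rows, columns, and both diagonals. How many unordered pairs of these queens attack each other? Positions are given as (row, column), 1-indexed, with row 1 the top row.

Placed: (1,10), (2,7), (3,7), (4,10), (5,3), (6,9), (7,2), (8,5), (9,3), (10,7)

7

Same column: (1,10)–(4,10) (column 10); (2,7)–(3,7) (column 7); (2,7)–(10,7) (column 7); (3,7)–(10,7) (column 7); (5,3)–(9,3) (column 3).
Same diagonal: (2,7)–(7,2) (|2−7| = |7−2| = 5); (8,5)–(10,7) (|8−10| = |5−7| = 2).
Total attacking pairs: 7.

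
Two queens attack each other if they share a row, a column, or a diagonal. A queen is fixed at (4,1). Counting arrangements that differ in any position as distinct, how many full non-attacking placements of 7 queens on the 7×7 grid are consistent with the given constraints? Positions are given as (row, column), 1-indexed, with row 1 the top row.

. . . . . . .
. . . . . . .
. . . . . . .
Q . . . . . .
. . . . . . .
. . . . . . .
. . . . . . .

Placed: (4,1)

6

Branch on row 1: col 2 → 2; col 3 → 1; col 5 → 0; col 6 → 2; col 7 → 1.
Sum: 2 + 1 + 0 + 2 + 1 = 6.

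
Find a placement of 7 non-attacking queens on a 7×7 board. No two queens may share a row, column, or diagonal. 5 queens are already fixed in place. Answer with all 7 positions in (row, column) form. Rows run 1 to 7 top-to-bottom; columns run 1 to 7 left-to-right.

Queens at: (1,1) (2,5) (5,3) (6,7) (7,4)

Row 3: attacked by (1,1)→{1,3}; (2,5)→{4,5,6}; (5,3)→{1,3,5}; (6,7)→{4,7}; (7,4)→{4}. Safe: 2. Place at column 2.
Row 4: attacked by (1,1)→{1,4}; (2,5)→{3,5,7}; (3,2)→{1,2,3}; (5,3)→{2,3,4}; (6,7)→{5,7}; (7,4)→{1,4,7}. Safe: 6. Place at column 6.
Columns [1, 5, 2, 6, 3, 7, 4], r−c [0, -3, 1, -2, 2, -1, 3], r+c [2, 7, 5, 10, 8, 13, 11] are all distinct, so no two queens attack.

(1,1) (2,5) (3,2) (4,6) (5,3) (6,7) (7,4)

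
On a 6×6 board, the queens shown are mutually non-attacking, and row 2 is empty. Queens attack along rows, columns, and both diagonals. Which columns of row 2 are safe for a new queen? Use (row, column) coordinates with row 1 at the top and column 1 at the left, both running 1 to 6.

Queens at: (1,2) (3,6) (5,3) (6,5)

columns 4

(1,2) attacks row 2 at column 2 and diagonals 1, 3.
(3,6) attacks row 2 at column 6 and diagonals 5.
(5,3) attacks row 2 at column 3 and diagonals 6.
(6,5) attacks row 2 at column 5 and diagonals 1.
Attacked columns: {1, 2, 3, 5, 6}. Safe: {4}.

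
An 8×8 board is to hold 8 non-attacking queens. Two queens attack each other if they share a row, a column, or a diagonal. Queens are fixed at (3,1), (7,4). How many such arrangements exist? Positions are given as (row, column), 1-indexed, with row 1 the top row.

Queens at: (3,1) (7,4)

Branch on row 1: col 2 → 0; col 5 → 2; col 6 → 1; col 7 → 0; col 8 → 0.
Sum: 0 + 2 + 1 + 0 + 0 = 3.

3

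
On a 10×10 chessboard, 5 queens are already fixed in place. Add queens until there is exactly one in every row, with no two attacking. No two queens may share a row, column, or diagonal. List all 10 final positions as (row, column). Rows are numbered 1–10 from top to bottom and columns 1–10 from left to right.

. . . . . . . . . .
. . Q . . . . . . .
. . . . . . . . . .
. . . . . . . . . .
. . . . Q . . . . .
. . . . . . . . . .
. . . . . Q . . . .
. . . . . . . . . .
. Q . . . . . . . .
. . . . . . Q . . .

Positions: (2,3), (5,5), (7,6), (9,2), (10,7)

Row 1: attacked by (2,3)→{2,3,4}; (5,5)→{1,5,9}; (7,6)→{6}; (9,2)→{2,10}; (10,7)→{7}. Safe: 8. Place at column 8.
Row 3: attacked by (1,8)→{6,8,10}; (2,3)→{2,3,4}; (5,5)→{3,5,7}; (7,6)→{2,6,10}; (9,2)→{2,8}; (10,7)→{7}. Safe: 1, 9. Place at column 1.
Row 4: attacked by (1,8)→{5,8}; (2,3)→{1,3,5}; (3,1)→{1,2}; (5,5)→{4,5,6}; (7,6)→{3,6,9}; (9,2)→{2,7}; (10,7)→{1,7}. Safe: 10. Place at column 10.
Row 6: attacked by (1,8)→{3,8}; (2,3)→{3,7}; (3,1)→{1,4}; (4,10)→{8,10}; (5,5)→{4,5,6}; (7,6)→{5,6,7}; (9,2)→{2,5}; (10,7)→{3,7}. Safe: 9. Place at column 9.
Row 8: attacked by (1,8)→{1,8}; (2,3)→{3,9}; (3,1)→{1,6}; (4,10)→{6,10}; (5,5)→{2,5,8}; (6,9)→{7,9}; (7,6)→{5,6,7}; (9,2)→{1,2,3}; (10,7)→{5,7,9}. Safe: 4. Place at column 4.
Columns [8, 3, 1, 10, 5, 9, 6, 4, 2, 7], r−c [-7, -1, 2, -6, 0, -3, 1, 4, 7, 3], r+c [9, 5, 4, 14, 10, 15, 13, 12, 11, 17] are all distinct, so no two queens attack.

(1,8) (2,3) (3,1) (4,10) (5,5) (6,9) (7,6) (8,4) (9,2) (10,7)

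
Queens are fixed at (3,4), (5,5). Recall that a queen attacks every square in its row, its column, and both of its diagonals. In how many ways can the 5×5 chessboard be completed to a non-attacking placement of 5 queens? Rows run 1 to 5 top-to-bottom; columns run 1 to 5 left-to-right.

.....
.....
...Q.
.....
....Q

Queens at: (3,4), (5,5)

Branch on row 1: col 3 → 1.
Sum: 1 = 1.

1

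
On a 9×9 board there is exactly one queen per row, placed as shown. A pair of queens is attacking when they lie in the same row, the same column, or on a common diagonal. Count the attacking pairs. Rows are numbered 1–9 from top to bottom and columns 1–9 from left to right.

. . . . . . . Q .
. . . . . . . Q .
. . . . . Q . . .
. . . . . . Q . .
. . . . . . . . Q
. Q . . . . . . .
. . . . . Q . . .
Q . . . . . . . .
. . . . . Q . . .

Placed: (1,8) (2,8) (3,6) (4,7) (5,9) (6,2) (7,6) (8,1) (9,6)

8

Same column: (1,8)–(2,8) (column 8); (3,6)–(7,6) (column 6); (3,6)–(9,6) (column 6); (7,6)–(9,6) (column 6).
Same diagonal: (1,8)–(3,6) (|1−3| = |8−6| = 2); (1,8)–(8,1) (|1−8| = |8−1| = 7); (3,6)–(4,7) (|3−4| = |6−7| = 1); (3,6)–(8,1) (|3−8| = |6−1| = 5).
Total attacking pairs: 8.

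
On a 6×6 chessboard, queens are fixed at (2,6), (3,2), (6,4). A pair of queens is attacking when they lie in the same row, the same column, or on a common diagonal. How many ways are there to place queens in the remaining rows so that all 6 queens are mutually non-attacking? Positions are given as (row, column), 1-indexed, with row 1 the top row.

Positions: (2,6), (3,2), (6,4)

1

Branch on row 1: col 1 → 0; col 3 → 1.
Sum: 0 + 1 = 1.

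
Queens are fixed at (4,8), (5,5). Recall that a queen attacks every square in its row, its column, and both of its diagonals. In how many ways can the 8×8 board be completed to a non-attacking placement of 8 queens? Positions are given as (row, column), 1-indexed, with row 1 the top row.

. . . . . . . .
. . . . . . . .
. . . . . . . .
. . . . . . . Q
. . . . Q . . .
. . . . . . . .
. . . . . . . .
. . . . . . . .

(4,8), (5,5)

Branch on row 1: col 2 → 0; col 3 → 1; col 4 → 1; col 6 → 2; col 7 → 0.
Sum: 0 + 1 + 1 + 2 + 0 = 4.

4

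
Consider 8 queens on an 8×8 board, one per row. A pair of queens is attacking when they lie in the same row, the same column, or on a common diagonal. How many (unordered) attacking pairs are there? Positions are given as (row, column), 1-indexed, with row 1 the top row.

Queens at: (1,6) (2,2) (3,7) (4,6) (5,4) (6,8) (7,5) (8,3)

3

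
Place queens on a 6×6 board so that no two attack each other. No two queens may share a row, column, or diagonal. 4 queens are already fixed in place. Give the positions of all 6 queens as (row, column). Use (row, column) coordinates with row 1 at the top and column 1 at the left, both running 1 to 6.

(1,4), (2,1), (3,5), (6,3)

(1,4) (2,1) (3,5) (4,2) (5,6) (6,3)

Row 4: attacked by (1,4)→{1,4}; (2,1)→{1,3}; (3,5)→{4,5,6}; (6,3)→{1,3,5}. Safe: 2. Place at column 2.
Row 5: attacked by (1,4)→{4}; (2,1)→{1,4}; (3,5)→{3,5}; (4,2)→{1,2,3}; (6,3)→{2,3,4}. Safe: 6. Place at column 6.
Columns [4, 1, 5, 2, 6, 3], r−c [-3, 1, -2, 2, -1, 3], r+c [5, 3, 8, 6, 11, 9] are all distinct, so no two queens attack.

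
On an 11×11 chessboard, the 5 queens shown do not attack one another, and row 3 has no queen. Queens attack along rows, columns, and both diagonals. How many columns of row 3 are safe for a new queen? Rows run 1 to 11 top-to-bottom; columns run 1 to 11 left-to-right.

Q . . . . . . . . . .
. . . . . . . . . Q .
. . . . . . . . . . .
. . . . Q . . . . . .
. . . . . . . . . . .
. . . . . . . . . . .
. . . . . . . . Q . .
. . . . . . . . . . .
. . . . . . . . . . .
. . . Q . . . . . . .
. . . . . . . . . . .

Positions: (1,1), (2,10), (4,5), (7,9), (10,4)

(1,1) attacks row 3 at column 1 and diagonals 3.
(2,10) attacks row 3 at column 10 and diagonals 9, 11.
(4,5) attacks row 3 at column 5 and diagonals 4, 6.
(7,9) attacks row 3 at column 9 and diagonals 5.
(10,4) attacks row 3 at column 4 and diagonals 11.
Attacked columns: {1, 3, 4, 5, 6, 9, 10, 11}. Safe: {2, 7, 8}.

3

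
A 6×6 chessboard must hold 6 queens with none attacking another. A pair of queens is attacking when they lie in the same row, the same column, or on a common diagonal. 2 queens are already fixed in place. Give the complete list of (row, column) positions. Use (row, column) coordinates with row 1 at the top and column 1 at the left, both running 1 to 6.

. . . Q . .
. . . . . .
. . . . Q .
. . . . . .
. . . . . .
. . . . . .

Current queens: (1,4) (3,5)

Row 2: attacked by (1,4)→{3,4,5}; (3,5)→{4,5,6}. Safe: 1, 2. Place at column 1.
Row 4: attacked by (1,4)→{1,4}; (2,1)→{1,3}; (3,5)→{4,5,6}. Safe: 2. Place at column 2.
Row 5: attacked by (1,4)→{4}; (2,1)→{1,4}; (3,5)→{3,5}; (4,2)→{1,2,3}. Safe: 6. Place at column 6.
Row 6: attacked by (1,4)→{4}; (2,1)→{1,5}; (3,5)→{2,5}; (4,2)→{2,4}; (5,6)→{5,6}. Safe: 3. Place at column 3.
Columns [4, 1, 5, 2, 6, 3], r−c [-3, 1, -2, 2, -1, 3], r+c [5, 3, 8, 6, 11, 9] are all distinct, so no two queens attack.

(1,4) (2,1) (3,5) (4,2) (5,6) (6,3)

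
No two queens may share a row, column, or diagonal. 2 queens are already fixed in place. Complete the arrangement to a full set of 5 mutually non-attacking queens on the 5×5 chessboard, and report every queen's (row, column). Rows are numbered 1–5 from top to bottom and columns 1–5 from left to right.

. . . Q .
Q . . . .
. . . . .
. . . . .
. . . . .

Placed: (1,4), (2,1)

(1,4) (2,1) (3,3) (4,5) (5,2)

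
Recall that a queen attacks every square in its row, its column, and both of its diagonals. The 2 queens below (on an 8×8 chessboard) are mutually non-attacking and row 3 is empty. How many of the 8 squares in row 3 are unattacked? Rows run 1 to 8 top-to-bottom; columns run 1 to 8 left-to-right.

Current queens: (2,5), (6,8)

(2,5) attacks row 3 at column 5 and diagonals 4, 6.
(6,8) attacks row 3 at column 8 and diagonals 5.
Attacked columns: {4, 5, 6, 8}. Safe: {1, 2, 3, 7}.

4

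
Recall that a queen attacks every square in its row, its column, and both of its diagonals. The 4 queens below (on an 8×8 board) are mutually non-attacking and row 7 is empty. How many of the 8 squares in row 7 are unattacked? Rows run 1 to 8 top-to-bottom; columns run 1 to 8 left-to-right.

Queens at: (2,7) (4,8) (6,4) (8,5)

(2,7) attacks row 7 at column 7 and diagonals 2.
(4,8) attacks row 7 at column 8 and diagonals 5.
(6,4) attacks row 7 at column 4 and diagonals 3, 5.
(8,5) attacks row 7 at column 5 and diagonals 4, 6.
Attacked columns: {2, 3, 4, 5, 6, 7, 8}. Safe: {1}.

1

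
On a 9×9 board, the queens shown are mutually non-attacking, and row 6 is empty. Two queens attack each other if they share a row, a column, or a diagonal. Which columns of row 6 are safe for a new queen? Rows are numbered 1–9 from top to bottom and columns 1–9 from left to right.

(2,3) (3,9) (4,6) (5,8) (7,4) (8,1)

(2,3) attacks row 6 at column 3 and diagonals 7.
(3,9) attacks row 6 at column 9 and diagonals 6.
(4,6) attacks row 6 at column 6 and diagonals 4, 8.
(5,8) attacks row 6 at column 8 and diagonals 7, 9.
(7,4) attacks row 6 at column 4 and diagonals 3, 5.
(8,1) attacks row 6 at column 1 and diagonals 3.
Attacked columns: {1, 3, 4, 5, 6, 7, 8, 9}. Safe: {2}.

columns 2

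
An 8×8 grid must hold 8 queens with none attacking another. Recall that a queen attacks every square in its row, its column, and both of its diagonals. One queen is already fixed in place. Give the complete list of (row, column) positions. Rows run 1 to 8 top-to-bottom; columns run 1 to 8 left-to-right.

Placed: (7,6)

Row 1: attacked by (7,6)→{6}. Safe: 1, 2, 3, 4, 5, 7, 8. Place at column 4.
Row 2: attacked by (1,4)→{3,4,5}; (7,6)→{1,6}. Safe: 2, 7, 8. Place at column 8.
Row 3: attacked by (1,4)→{2,4,6}; (2,8)→{7,8}; (7,6)→{2,6}. Safe: 1, 3, 5. Place at column 1.
Row 4: attacked by (1,4)→{1,4,7}; (2,8)→{6,8}; (3,1)→{1,2}; (7,6)→{3,6}. Safe: 5. Place at column 5.
Row 5: attacked by (1,4)→{4,8}; (2,8)→{5,8}; (3,1)→{1,3}; (4,5)→{4,5,6}; (7,6)→{4,6,8}. Safe: 2, 7. Place at column 7.
Row 6: attacked by (1,4)→{4}; (2,8)→{4,8}; (3,1)→{1,4}; (4,5)→{3,5,7}; (5,7)→{6,7,8}; (7,6)→{5,6,7}. Safe: 2. Place at column 2.
Row 8: attacked by (1,4)→{4}; (2,8)→{2,8}; (3,1)→{1,6}; (4,5)→{1,5}; (5,7)→{4,7}; (6,2)→{2,4}; (7,6)→{5,6,7}. Safe: 3. Place at column 3.
Columns [4, 8, 1, 5, 7, 2, 6, 3], r−c [-3, -6, 2, -1, -2, 4, 1, 5], r+c [5, 10, 4, 9, 12, 8, 13, 11] are all distinct, so no two queens attack.

(1,4) (2,8) (3,1) (4,5) (5,7) (6,2) (7,6) (8,3)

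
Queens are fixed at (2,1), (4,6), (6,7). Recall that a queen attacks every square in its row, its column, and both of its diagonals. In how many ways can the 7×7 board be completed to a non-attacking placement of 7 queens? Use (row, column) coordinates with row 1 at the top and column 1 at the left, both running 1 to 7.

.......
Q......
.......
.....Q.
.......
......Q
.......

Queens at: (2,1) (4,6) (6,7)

1

Branch on row 1: col 4 → 1; col 5 → 0.
Sum: 1 + 0 = 1.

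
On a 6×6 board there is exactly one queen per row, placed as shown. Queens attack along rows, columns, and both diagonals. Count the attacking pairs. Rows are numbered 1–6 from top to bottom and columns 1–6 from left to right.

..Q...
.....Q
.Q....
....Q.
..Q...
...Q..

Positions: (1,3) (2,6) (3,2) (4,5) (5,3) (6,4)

Same column: (1,3)–(5,3) (column 3).
Same diagonal: (2,6)–(5,3) (|2−5| = |6−3| = 3); (5,3)–(6,4) (|5−6| = |3−4| = 1).
Total attacking pairs: 3.

3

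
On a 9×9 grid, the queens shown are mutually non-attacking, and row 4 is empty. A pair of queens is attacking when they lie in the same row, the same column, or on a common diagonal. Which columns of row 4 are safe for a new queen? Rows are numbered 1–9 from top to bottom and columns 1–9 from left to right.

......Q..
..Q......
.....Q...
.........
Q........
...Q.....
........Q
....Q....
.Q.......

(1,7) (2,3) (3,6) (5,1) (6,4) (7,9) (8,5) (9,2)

(1,7) attacks row 4 at column 7 and diagonals 4.
(2,3) attacks row 4 at column 3 and diagonals 1, 5.
(3,6) attacks row 4 at column 6 and diagonals 5, 7.
(5,1) attacks row 4 at column 1 and diagonals 2.
(6,4) attacks row 4 at column 4 and diagonals 2, 6.
(7,9) attacks row 4 at column 9 and diagonals 6.
(8,5) attacks row 4 at column 5 and diagonals 1, 9.
(9,2) attacks row 4 at column 2 and diagonals 7.
Attacked columns: {1, 2, 3, 4, 5, 6, 7, 9}. Safe: {8}.

columns 8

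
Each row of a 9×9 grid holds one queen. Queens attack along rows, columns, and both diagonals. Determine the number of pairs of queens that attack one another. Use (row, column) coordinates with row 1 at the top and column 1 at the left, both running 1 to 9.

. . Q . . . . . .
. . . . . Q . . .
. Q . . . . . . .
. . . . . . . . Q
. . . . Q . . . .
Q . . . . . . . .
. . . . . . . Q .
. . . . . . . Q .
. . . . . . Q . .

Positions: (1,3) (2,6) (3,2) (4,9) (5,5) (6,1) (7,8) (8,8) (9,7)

Same column: (7,8)–(8,8) (column 8).
Same diagonal: (5,5)–(8,8) (|5−8| = |5−8| = 3); (8,8)–(9,7) (|8−9| = |8−7| = 1).
Total attacking pairs: 3.

3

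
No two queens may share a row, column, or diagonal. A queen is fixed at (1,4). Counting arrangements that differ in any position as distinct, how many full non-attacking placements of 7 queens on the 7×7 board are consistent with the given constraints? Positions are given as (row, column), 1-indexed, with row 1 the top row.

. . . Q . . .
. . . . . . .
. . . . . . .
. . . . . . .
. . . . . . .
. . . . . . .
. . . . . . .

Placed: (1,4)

6

Branch on row 2: col 1 → 2; col 2 → 1; col 6 → 1; col 7 → 2.
Sum: 2 + 1 + 1 + 2 = 6.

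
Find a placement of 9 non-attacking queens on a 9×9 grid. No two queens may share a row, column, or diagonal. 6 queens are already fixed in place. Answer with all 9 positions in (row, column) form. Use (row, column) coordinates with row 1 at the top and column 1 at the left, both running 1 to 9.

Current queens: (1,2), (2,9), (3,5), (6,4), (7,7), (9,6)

Row 4: attacked by (1,2)→{2,5}; (2,9)→{7,9}; (3,5)→{4,5,6}; (6,4)→{2,4,6}; (7,7)→{4,7}; (9,6)→{1,6}. Safe: 3, 8. Place at column 3.
Row 5: attacked by (1,2)→{2,6}; (2,9)→{6,9}; (3,5)→{3,5,7}; (4,3)→{2,3,4}; (6,4)→{3,4,5}; (7,7)→{5,7,9}; (9,6)→{2,6}. Safe: 1, 8. Place at column 8.
Row 8: attacked by (1,2)→{2,9}; (2,9)→{3,9}; (3,5)→{5}; (4,3)→{3,7}; (5,8)→{5,8}; (6,4)→{2,4,6}; (7,7)→{6,7,8}; (9,6)→{5,6,7}. Safe: 1. Place at column 1.
Columns [2, 9, 5, 3, 8, 4, 7, 1, 6], r−c [-1, -7, -2, 1, -3, 2, 0, 7, 3], r+c [3, 11, 8, 7, 13, 10, 14, 9, 15] are all distinct, so no two queens attack.

(1,2) (2,9) (3,5) (4,3) (5,8) (6,4) (7,7) (8,1) (9,6)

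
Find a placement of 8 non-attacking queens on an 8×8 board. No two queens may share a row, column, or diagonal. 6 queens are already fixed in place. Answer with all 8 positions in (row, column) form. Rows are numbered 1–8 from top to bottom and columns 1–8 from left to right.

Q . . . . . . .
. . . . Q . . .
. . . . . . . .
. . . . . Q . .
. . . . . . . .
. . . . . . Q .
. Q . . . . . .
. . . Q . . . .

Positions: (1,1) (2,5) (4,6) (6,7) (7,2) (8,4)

Row 3: attacked by (1,1)→{1,3}; (2,5)→{4,5,6}; (4,6)→{5,6,7}; (6,7)→{4,7}; (7,2)→{2,6}; (8,4)→{4}. Safe: 8. Place at column 8.
Row 5: attacked by (1,1)→{1,5}; (2,5)→{2,5,8}; (3,8)→{6,8}; (4,6)→{5,6,7}; (6,7)→{6,7,8}; (7,2)→{2,4}; (8,4)→{1,4,7}. Safe: 3. Place at column 3.
Columns [1, 5, 8, 6, 3, 7, 2, 4], r−c [0, -3, -5, -2, 2, -1, 5, 4], r+c [2, 7, 11, 10, 8, 13, 9, 12] are all distinct, so no two queens attack.

(1,1) (2,5) (3,8) (4,6) (5,3) (6,7) (7,2) (8,4)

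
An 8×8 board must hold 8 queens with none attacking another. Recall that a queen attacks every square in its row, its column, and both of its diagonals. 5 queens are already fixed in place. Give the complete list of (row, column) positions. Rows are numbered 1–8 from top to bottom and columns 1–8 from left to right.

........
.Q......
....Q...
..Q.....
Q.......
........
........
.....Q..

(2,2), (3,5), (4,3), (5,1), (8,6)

(1,8) (2,2) (3,5) (4,3) (5,1) (6,7) (7,4) (8,6)

Row 1: attacked by (2,2)→{1,2,3}; (3,5)→{3,5,7}; (4,3)→{3,6}; (5,1)→{1,5}; (8,6)→{6}. Safe: 4, 8. Place at column 8.
Row 6: attacked by (1,8)→{3,8}; (2,2)→{2,6}; (3,5)→{2,5,8}; (4,3)→{1,3,5}; (5,1)→{1,2}; (8,6)→{4,6,8}. Safe: 7. Place at column 7.
Row 7: attacked by (1,8)→{2,8}; (2,2)→{2,7}; (3,5)→{1,5}; (4,3)→{3,6}; (5,1)→{1,3}; (6,7)→{6,7,8}; (8,6)→{5,6,7}. Safe: 4. Place at column 4.
Columns [8, 2, 5, 3, 1, 7, 4, 6], r−c [-7, 0, -2, 1, 4, -1, 3, 2], r+c [9, 4, 8, 7, 6, 13, 11, 14] are all distinct, so no two queens attack.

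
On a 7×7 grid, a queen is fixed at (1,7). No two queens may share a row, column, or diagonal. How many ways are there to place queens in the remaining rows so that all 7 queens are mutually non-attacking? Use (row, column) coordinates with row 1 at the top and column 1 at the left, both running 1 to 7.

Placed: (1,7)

Branch on row 2: col 1 → 0; col 2 → 1; col 3 → 1; col 4 → 1; col 5 → 1.
Sum: 0 + 1 + 1 + 1 + 1 = 4.

4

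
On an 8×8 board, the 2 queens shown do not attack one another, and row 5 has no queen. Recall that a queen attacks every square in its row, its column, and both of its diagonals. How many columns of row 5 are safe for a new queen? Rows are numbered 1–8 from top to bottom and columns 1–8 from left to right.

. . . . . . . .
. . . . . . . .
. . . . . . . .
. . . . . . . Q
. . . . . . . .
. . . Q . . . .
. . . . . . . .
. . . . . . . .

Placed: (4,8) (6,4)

3

(4,8) attacks row 5 at column 8 and diagonals 7.
(6,4) attacks row 5 at column 4 and diagonals 3, 5.
Attacked columns: {3, 4, 5, 7, 8}. Safe: {1, 2, 6}.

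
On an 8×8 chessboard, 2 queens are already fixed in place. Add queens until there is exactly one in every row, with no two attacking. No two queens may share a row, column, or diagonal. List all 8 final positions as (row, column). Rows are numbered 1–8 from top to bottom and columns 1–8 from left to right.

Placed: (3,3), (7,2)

Row 1: attacked by (3,3)→{1,3,5}; (7,2)→{2,8}. Safe: 4, 6, 7. Place at column 7.
Row 2: attacked by (1,7)→{6,7,8}; (3,3)→{2,3,4}; (7,2)→{2,7}. Safe: 1, 5. Place at column 1.
Row 4: attacked by (1,7)→{4,7}; (2,1)→{1,3}; (3,3)→{2,3,4}; (7,2)→{2,5}. Safe: 6, 8. Place at column 8.
Row 5: attacked by (1,7)→{3,7}; (2,1)→{1,4}; (3,3)→{1,3,5}; (4,8)→{7,8}; (7,2)→{2,4}. Safe: 6. Place at column 6.
Row 6: attacked by (1,7)→{2,7}; (2,1)→{1,5}; (3,3)→{3,6}; (4,8)→{6,8}; (5,6)→{5,6,7}; (7,2)→{1,2,3}. Safe: 4. Place at column 4.
Row 8: attacked by (1,7)→{7}; (2,1)→{1,7}; (3,3)→{3,8}; (4,8)→{4,8}; (5,6)→{3,6}; (6,4)→{2,4,6}; (7,2)→{1,2,3}. Safe: 5. Place at column 5.
Columns [7, 1, 3, 8, 6, 4, 2, 5], r−c [-6, 1, 0, -4, -1, 2, 5, 3], r+c [8, 3, 6, 12, 11, 10, 9, 13] are all distinct, so no two queens attack.

(1,7) (2,1) (3,3) (4,8) (5,6) (6,4) (7,2) (8,5)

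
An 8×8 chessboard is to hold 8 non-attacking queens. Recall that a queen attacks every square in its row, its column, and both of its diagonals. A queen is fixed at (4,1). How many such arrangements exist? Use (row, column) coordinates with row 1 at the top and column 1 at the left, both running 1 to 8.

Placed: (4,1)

18

Branch on row 1: col 2 → 2; col 3 → 4; col 5 → 5; col 6 → 4; col 7 → 2; col 8 → 1.
Sum: 2 + 4 + 5 + 4 + 2 + 1 = 18.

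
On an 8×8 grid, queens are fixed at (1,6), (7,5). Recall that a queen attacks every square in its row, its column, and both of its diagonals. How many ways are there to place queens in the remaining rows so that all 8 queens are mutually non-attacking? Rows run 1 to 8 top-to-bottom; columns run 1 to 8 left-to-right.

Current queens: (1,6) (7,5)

Branch on row 2: col 1 → 0; col 2 → 1; col 3 → 0; col 4 → 1; col 8 → 1.
Sum: 0 + 1 + 0 + 1 + 1 = 3.

3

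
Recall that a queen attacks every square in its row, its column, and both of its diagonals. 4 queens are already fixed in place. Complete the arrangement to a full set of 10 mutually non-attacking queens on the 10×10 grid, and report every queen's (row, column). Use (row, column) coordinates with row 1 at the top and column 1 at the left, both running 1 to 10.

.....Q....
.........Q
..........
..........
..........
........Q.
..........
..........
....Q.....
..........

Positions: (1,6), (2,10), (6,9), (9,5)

(1,6) (2,10) (3,7) (4,2) (5,4) (6,9) (7,1) (8,8) (9,5) (10,3)

Row 3: attacked by (1,6)→{4,6,8}; (2,10)→{9,10}; (6,9)→{6,9}; (9,5)→{5}. Safe: 1, 2, 3, 7. Place at column 7.
Row 4: attacked by (1,6)→{3,6,9}; (2,10)→{8,10}; (3,7)→{6,7,8}; (6,9)→{7,9}; (9,5)→{5,10}. Safe: 1, 2, 4. Place at column 2.
Row 5: attacked by (1,6)→{2,6,10}; (2,10)→{7,10}; (3,7)→{5,7,9}; (4,2)→{1,2,3}; (6,9)→{8,9,10}; (9,5)→{1,5,9}. Safe: 4. Place at column 4.
Row 7: attacked by (1,6)→{6}; (2,10)→{5,10}; (3,7)→{3,7}; (4,2)→{2,5}; (5,4)→{2,4,6}; (6,9)→{8,9,10}; (9,5)→{3,5,7}. Safe: 1. Place at column 1.
Row 8: attacked by (1,6)→{6}; (2,10)→{4,10}; (3,7)→{2,7}; (4,2)→{2,6}; (5,4)→{1,4,7}; (6,9)→{7,9}; (7,1)→{1,2}; (9,5)→{4,5,6}. Safe: 3, 8. Place at column 8.
Row 10: attacked by (1,6)→{6}; (2,10)→{2,10}; (3,7)→{7}; (4,2)→{2,8}; (5,4)→{4,9}; (6,9)→{5,9}; (7,1)→{1,4}; (8,8)→{6,8,10}; (9,5)→{4,5,6}. Safe: 3. Place at column 3.
Columns [6, 10, 7, 2, 4, 9, 1, 8, 5, 3], r−c [-5, -8, -4, 2, 1, -3, 6, 0, 4, 7], r+c [7, 12, 10, 6, 9, 15, 8, 16, 14, 13] are all distinct, so no two queens attack.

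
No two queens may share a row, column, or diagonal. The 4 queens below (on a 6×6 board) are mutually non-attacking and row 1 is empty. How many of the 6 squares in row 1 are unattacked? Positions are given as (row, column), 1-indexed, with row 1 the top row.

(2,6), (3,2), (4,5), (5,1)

(2,6) attacks row 1 at column 6 and diagonals 5.
(3,2) attacks row 1 at column 2 and diagonals 4.
(4,5) attacks row 1 at column 5 and diagonals 2.
(5,1) attacks row 1 at column 1 and diagonals 5.
Attacked columns: {1, 2, 4, 5, 6}. Safe: {3}.

1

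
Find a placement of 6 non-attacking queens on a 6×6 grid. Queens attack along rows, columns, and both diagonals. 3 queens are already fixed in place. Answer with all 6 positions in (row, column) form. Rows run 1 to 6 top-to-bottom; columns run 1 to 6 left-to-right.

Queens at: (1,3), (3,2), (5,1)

Row 2: attacked by (1,3)→{2,3,4}; (3,2)→{1,2,3}; (5,1)→{1,4}. Safe: 5, 6. Place at column 6.
Row 4: attacked by (1,3)→{3,6}; (2,6)→{4,6}; (3,2)→{1,2,3}; (5,1)→{1,2}. Safe: 5. Place at column 5.
Row 6: attacked by (1,3)→{3}; (2,6)→{2,6}; (3,2)→{2,5}; (4,5)→{3,5}; (5,1)→{1,2}. Safe: 4. Place at column 4.
Columns [3, 6, 2, 5, 1, 4], r−c [-2, -4, 1, -1, 4, 2], r+c [4, 8, 5, 9, 6, 10] are all distinct, so no two queens attack.

(1,3) (2,6) (3,2) (4,5) (5,1) (6,4)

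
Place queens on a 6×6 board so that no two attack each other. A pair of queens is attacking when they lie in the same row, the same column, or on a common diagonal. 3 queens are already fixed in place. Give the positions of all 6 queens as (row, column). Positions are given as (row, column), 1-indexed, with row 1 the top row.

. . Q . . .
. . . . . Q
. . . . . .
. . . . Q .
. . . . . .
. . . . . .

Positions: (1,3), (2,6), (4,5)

(1,3) (2,6) (3,2) (4,5) (5,1) (6,4)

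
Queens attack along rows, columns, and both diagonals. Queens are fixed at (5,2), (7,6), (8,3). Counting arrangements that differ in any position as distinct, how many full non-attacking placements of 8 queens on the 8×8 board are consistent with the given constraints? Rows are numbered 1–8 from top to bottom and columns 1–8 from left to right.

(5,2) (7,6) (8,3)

Branch on row 1: col 1 → 1; col 4 → 0; col 5 → 1; col 7 → 0; col 8 → 0.
Sum: 1 + 0 + 1 + 0 + 0 = 2.

2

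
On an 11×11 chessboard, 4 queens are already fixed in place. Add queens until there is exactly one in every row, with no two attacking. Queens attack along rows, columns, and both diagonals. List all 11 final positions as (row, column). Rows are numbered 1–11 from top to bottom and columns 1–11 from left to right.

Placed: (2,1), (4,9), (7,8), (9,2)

(1,4) (2,1) (3,11) (4,9) (5,3) (6,6) (7,8) (8,10) (9,2) (10,7) (11,5)

Row 1: attacked by (2,1)→{1,2}; (4,9)→{6,9}; (7,8)→{2,8}; (9,2)→{2,10}. Safe: 3, 4, 5, 7, 11. Place at column 4.
Row 3: attacked by (1,4)→{2,4,6}; (2,1)→{1,2}; (4,9)→{8,9,10}; (7,8)→{4,8}; (9,2)→{2,8}. Safe: 3, 5, 7, 11. Place at column 11.
Row 5: attacked by (1,4)→{4,8}; (2,1)→{1,4}; (3,11)→{9,11}; (4,9)→{8,9,10}; (7,8)→{6,8,10}; (9,2)→{2,6}. Safe: 3, 5, 7. Place at column 3.
Row 6: attacked by (1,4)→{4,9}; (2,1)→{1,5}; (3,11)→{8,11}; (4,9)→{7,9,11}; (5,3)→{2,3,4}; (7,8)→{7,8,9}; (9,2)→{2,5}. Safe: 6, 10. Place at column 6.
Row 8: attacked by (1,4)→{4,11}; (2,1)→{1,7}; (3,11)→{6,11}; (4,9)→{5,9}; (5,3)→{3,6}; (6,6)→{4,6,8}; (7,8)→{7,8,9}; (9,2)→{1,2,3}. Safe: 10. Place at column 10.
Row 10: attacked by (1,4)→{4}; (2,1)→{1,9}; (3,11)→{4,11}; (4,9)→{3,9}; (5,3)→{3,8}; (6,6)→{2,6,10}; (7,8)→{5,8,11}; (8,10)→{8,10}; (9,2)→{1,2,3}. Safe: 7. Place at column 7.
Row 11: attacked by (1,4)→{4}; (2,1)→{1,10}; (3,11)→{3,11}; (4,9)→{2,9}; (5,3)→{3,9}; (6,6)→{1,6,11}; (7,8)→{4,8}; (8,10)→{7,10}; (9,2)→{2,4}; (10,7)→{6,7,8}. Safe: 5. Place at column 5.
Columns [4, 1, 11, 9, 3, 6, 8, 10, 2, 7, 5], r−c [-3, 1, -8, -5, 2, 0, -1, -2, 7, 3, 6], r+c [5, 3, 14, 13, 8, 12, 15, 18, 11, 17, 16] are all distinct, so no two queens attack.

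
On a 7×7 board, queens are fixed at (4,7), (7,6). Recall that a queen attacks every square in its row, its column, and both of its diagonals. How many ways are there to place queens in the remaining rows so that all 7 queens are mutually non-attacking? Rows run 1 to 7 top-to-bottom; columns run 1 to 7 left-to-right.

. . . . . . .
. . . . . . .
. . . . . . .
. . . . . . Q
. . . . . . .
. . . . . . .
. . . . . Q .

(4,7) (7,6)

2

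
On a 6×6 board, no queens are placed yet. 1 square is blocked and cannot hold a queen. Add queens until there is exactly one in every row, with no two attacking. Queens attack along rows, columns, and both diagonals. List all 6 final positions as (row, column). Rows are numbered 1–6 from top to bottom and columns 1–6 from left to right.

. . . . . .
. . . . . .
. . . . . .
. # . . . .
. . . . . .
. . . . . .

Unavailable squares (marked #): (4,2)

Row 1: Safe: 1, 2, 3, 4, 5, 6. Place at column 3.
Row 2: attacked by (1,3)→{2,3,4}. Safe: 1, 5, 6. Place at column 6.
Row 3: attacked by (1,3)→{1,3,5}; (2,6)→{5,6}. Safe: 2, 4. Place at column 2.
Row 4: attacked by (1,3)→{3,6}; (2,6)→{4,6}; (3,2)→{1,2,3}. Blocked: 2. Safe: 5. Place at column 5.
Row 5: attacked by (1,3)→{3}; (2,6)→{3,6}; (3,2)→{2,4}; (4,5)→{4,5,6}. Safe: 1. Place at column 1.
Row 6: attacked by (1,3)→{3}; (2,6)→{2,6}; (3,2)→{2,5}; (4,5)→{3,5}; (5,1)→{1,2}. Safe: 4. Place at column 4.
Columns [3, 6, 2, 5, 1, 4], r−c [-2, -4, 1, -1, 4, 2], r+c [4, 8, 5, 9, 6, 10] are all distinct, so no two queens attack.

(1,3) (2,6) (3,2) (4,5) (5,1) (6,4)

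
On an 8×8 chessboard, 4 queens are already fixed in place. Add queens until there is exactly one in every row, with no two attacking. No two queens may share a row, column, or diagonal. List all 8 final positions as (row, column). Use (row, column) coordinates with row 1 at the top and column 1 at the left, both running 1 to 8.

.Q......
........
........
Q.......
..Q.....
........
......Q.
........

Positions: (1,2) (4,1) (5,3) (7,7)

Row 2: attacked by (1,2)→{1,2,3}; (4,1)→{1,3}; (5,3)→{3,6}; (7,7)→{2,7}. Safe: 4, 5, 8. Place at column 8.
Row 3: attacked by (1,2)→{2,4}; (2,8)→{7,8}; (4,1)→{1,2}; (5,3)→{1,3,5}; (7,7)→{3,7}. Safe: 6. Place at column 6.
Row 6: attacked by (1,2)→{2,7}; (2,8)→{4,8}; (3,6)→{3,6}; (4,1)→{1,3}; (5,3)→{2,3,4}; (7,7)→{6,7,8}. Safe: 5. Place at column 5.
Row 8: attacked by (1,2)→{2}; (2,8)→{2,8}; (3,6)→{1,6}; (4,1)→{1,5}; (5,3)→{3,6}; (6,5)→{3,5,7}; (7,7)→{6,7,8}. Safe: 4. Place at column 4.
Columns [2, 8, 6, 1, 3, 5, 7, 4], r−c [-1, -6, -3, 3, 2, 1, 0, 4], r+c [3, 10, 9, 5, 8, 11, 14, 12] are all distinct, so no two queens attack.

(1,2) (2,8) (3,6) (4,1) (5,3) (6,5) (7,7) (8,4)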